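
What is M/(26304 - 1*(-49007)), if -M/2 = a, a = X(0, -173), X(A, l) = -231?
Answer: 462/75311 ≈ 0.0061346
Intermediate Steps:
a = -231
M = 462 (M = -2*(-231) = 462)
M/(26304 - 1*(-49007)) = 462/(26304 - 1*(-49007)) = 462/(26304 + 49007) = 462/75311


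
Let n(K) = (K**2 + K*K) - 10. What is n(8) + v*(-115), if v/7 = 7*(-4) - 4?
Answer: 25878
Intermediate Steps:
v = -224 (v = 7*(7*(-4) - 4) = 7*(-28 - 4) = 7*(-32) = -224)
n(K) = -10 + 2*K**2 (n(K) = (K**2 + K**2) - 10 = 2*K**2 - 10 = -10 + 2*K**2)
n(8) + v*(-115) = (-10 + 2*8**2) - 224*(-115) = (-10 + 2*64) + 25760 = (-10 + 128) + 25760 = 118 + 25760 = 25878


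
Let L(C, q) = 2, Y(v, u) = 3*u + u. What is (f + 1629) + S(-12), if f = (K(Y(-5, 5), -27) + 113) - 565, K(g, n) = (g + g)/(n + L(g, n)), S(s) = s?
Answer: 5817/5 ≈ 1163.4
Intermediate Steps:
Y(v, u) = 4*u
K(g, n) = 2*g/(2 + n) (K(g, n) = (g + g)/(n + 2) = (2*g)/(2 + n) = 2*g/(2 + n))
f = -2268/5 (f = (2*(4*5)/(2 - 27) + 113) - 565 = (2*20/(-25) + 113) - 565 = (2*20*(-1/25) + 113) - 565 = (-8/5 + 113) - 565 = 557/5 - 565 = -2268/5 ≈ -453.60)
(f + 1629) + S(-12) = (-2268/5 + 1629) - 12 = 5877/5 - 12 = 5817/5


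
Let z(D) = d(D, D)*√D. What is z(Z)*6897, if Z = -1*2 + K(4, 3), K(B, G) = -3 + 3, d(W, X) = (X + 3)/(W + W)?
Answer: -6897*I*√2/4 ≈ -2438.5*I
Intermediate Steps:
d(W, X) = (3 + X)/(2*W) (d(W, X) = (3 + X)/((2*W)) = (3 + X)*(1/(2*W)) = (3 + X)/(2*W))
K(B, G) = 0
Z = -2 (Z = -1*2 + 0 = -2 + 0 = -2)
z(D) = (3 + D)/(2*√D) (z(D) = ((3 + D)/(2*D))*√D = (3 + D)/(2*√D))
z(Z)*6897 = ((3 - 2)/(2*√(-2)))*6897 = ((½)*(-I*√2/2)*1)*6897 = -I*√2/4*6897 = -6897*I*√2/4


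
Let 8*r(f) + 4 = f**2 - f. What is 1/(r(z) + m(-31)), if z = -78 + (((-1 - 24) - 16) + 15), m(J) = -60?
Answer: 2/2609 ≈ 0.00076658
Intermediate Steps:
z = -104 (z = -78 + ((-25 - 16) + 15) = -78 + (-41 + 15) = -78 - 26 = -104)
r(f) = -1/2 - f/8 + f**2/8 (r(f) = -1/2 + (f**2 - f)/8 = -1/2 + (-f/8 + f**2/8) = -1/2 - f/8 + f**2/8)
1/(r(z) + m(-31)) = 1/((-1/2 - 1/8*(-104) + (1/8)*(-104)**2) - 60) = 1/((-1/2 + 13 + (1/8)*10816) - 60) = 1/((-1/2 + 13 + 1352) - 60) = 1/(2729/2 - 60) = 1/(2609/2) = 2/2609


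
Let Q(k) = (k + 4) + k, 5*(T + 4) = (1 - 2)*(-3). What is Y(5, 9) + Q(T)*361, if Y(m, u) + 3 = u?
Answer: -5024/5 ≈ -1004.8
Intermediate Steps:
Y(m, u) = -3 + u
T = -17/5 (T = -4 + ((1 - 2)*(-3))/5 = -4 + (-1*(-3))/5 = -4 + (⅕)*3 = -4 + ⅗ = -17/5 ≈ -3.4000)
Q(k) = 4 + 2*k (Q(k) = (4 + k) + k = 4 + 2*k)
Y(5, 9) + Q(T)*361 = (-3 + 9) + (4 + 2*(-17/5))*361 = 6 + (4 - 34/5)*361 = 6 - 14/5*361 = 6 - 5054/5 = -5024/5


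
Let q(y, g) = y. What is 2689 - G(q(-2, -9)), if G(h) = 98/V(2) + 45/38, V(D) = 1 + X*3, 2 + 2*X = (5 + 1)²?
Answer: 663425/247 ≈ 2685.9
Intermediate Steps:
X = 17 (X = -1 + (5 + 1)²/2 = -1 + (½)*6² = -1 + (½)*36 = -1 + 18 = 17)
V(D) = 52 (V(D) = 1 + 17*3 = 1 + 51 = 52)
G(h) = 758/247 (G(h) = 98/52 + 45/38 = 98*(1/52) + 45*(1/38) = 49/26 + 45/38 = 758/247)
2689 - G(q(-2, -9)) = 2689 - 1*758/247 = 2689 - 758/247 = 663425/247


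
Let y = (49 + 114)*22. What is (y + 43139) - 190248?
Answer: -143523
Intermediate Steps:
y = 3586 (y = 163*22 = 3586)
(y + 43139) - 190248 = (3586 + 43139) - 190248 = 46725 - 190248 = -143523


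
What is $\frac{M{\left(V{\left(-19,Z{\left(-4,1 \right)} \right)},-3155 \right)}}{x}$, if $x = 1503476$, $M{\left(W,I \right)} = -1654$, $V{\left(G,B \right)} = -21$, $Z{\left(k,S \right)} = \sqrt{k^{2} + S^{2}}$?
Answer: $- \frac{827}{751738} \approx -0.0011001$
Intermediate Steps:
$Z{\left(k,S \right)} = \sqrt{S^{2} + k^{2}}$
$\frac{M{\left(V{\left(-19,Z{\left(-4,1 \right)} \right)},-3155 \right)}}{x} = - \frac{1654}{1503476} = \left(-1654\right) \frac{1}{1503476} = - \frac{827}{751738}$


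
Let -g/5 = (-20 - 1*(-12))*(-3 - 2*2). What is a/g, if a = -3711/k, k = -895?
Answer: -3711/250600 ≈ -0.014808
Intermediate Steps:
g = -280 (g = -5*(-20 - 1*(-12))*(-3 - 2*2) = -5*(-20 + 12)*(-3 - 4) = -(-40)*(-7) = -5*56 = -280)
a = 3711/895 (a = -3711/(-895) = -3711*(-1/895) = 3711/895 ≈ 4.1464)
a/g = (3711/895)/(-280) = (3711/895)*(-1/280) = -3711/250600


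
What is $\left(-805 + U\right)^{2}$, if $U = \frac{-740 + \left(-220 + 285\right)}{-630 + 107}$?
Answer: $\frac{176685715600}{273529} \approx 6.4595 \cdot 10^{5}$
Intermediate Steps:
$U = \frac{675}{523}$ ($U = \frac{-740 + 65}{-523} = \left(-675\right) \left(- \frac{1}{523}\right) = \frac{675}{523} \approx 1.2906$)
$\left(-805 + U\right)^{2} = \left(-805 + \frac{675}{523}\right)^{2} = \left(- \frac{420340}{523}\right)^{2} = \frac{176685715600}{273529}$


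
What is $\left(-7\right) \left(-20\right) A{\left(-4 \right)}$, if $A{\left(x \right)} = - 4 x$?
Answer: $2240$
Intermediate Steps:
$\left(-7\right) \left(-20\right) A{\left(-4 \right)} = \left(-7\right) \left(-20\right) \left(\left(-4\right) \left(-4\right)\right) = 140 \cdot 16 = 2240$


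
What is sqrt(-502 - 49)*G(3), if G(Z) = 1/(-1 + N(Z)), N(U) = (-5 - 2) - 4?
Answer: -I*sqrt(551)/12 ≈ -1.9561*I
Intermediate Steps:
N(U) = -11 (N(U) = -7 - 4 = -11)
G(Z) = -1/12 (G(Z) = 1/(-1 - 11) = 1/(-12) = -1/12)
sqrt(-502 - 49)*G(3) = sqrt(-502 - 49)*(-1/12) = sqrt(-551)*(-1/12) = (I*sqrt(551))*(-1/12) = -I*sqrt(551)/12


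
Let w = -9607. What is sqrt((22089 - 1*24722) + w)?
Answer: 12*I*sqrt(85) ≈ 110.63*I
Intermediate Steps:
sqrt((22089 - 1*24722) + w) = sqrt((22089 - 1*24722) - 9607) = sqrt((22089 - 24722) - 9607) = sqrt(-2633 - 9607) = sqrt(-12240) = 12*I*sqrt(85)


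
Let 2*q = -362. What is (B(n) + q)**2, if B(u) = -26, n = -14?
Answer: 42849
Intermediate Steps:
q = -181 (q = (1/2)*(-362) = -181)
(B(n) + q)**2 = (-26 - 181)**2 = (-207)**2 = 42849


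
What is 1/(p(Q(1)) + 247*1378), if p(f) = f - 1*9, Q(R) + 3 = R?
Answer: 1/340355 ≈ 2.9381e-6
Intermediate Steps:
Q(R) = -3 + R
p(f) = -9 + f (p(f) = f - 9 = -9 + f)
1/(p(Q(1)) + 247*1378) = 1/((-9 + (-3 + 1)) + 247*1378) = 1/((-9 - 2) + 340366) = 1/(-11 + 340366) = 1/340355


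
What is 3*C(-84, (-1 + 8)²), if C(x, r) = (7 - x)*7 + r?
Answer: 2058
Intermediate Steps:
C(x, r) = 49 + r - 7*x (C(x, r) = (49 - 7*x) + r = 49 + r - 7*x)
3*C(-84, (-1 + 8)²) = 3*(49 + (-1 + 8)² - 7*(-84)) = 3*(49 + 7² + 588) = 3*(49 + 49 + 588) = 3*686 = 2058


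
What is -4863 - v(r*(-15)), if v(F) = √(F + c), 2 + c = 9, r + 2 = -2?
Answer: -4863 - √67 ≈ -4871.2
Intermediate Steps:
r = -4 (r = -2 - 2 = -4)
c = 7 (c = -2 + 9 = 7)
v(F) = √(7 + F) (v(F) = √(F + 7) = √(7 + F))
-4863 - v(r*(-15)) = -4863 - √(7 - 4*(-15)) = -4863 - √(7 + 60) = -4863 - √67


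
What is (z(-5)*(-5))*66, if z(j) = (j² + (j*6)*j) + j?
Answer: -56100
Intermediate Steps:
z(j) = j + 7*j² (z(j) = (j² + (6*j)*j) + j = (j² + 6*j²) + j = 7*j² + j = j + 7*j²)
(z(-5)*(-5))*66 = (-5*(1 + 7*(-5))*(-5))*66 = (-5*(1 - 35)*(-5))*66 = (-5*(-34)*(-5))*66 = (170*(-5))*66 = -850*66 = -56100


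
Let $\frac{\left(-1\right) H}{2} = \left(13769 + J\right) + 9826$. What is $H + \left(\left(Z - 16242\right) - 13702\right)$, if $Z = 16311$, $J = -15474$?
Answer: $-29875$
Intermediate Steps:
$H = -16242$ ($H = - 2 \left(\left(13769 - 15474\right) + 9826\right) = - 2 \left(-1705 + 9826\right) = \left(-2\right) 8121 = -16242$)
$H + \left(\left(Z - 16242\right) - 13702\right) = -16242 + \left(\left(16311 - 16242\right) - 13702\right) = -16242 + \left(69 - 13702\right) = -16242 - 13633 = -29875$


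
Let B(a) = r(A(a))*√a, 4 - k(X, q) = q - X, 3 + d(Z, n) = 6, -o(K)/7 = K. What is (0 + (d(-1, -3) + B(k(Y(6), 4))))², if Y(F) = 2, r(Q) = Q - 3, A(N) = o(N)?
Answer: 587 - 102*√2 ≈ 442.75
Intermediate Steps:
o(K) = -7*K
d(Z, n) = 3 (d(Z, n) = -3 + 6 = 3)
A(N) = -7*N
r(Q) = -3 + Q
k(X, q) = 4 + X - q (k(X, q) = 4 - (q - X) = 4 + (X - q) = 4 + X - q)
B(a) = √a*(-3 - 7*a) (B(a) = (-3 - 7*a)*√a = √a*(-3 - 7*a))
(0 + (d(-1, -3) + B(k(Y(6), 4))))² = (0 + (3 + √(4 + 2 - 1*4)*(-3 - 7*(4 + 2 - 1*4))))² = (0 + (3 + √(4 + 2 - 4)*(-3 - 7*(4 + 2 - 4))))² = (0 + (3 + √2*(-3 - 7*2)))² = (0 + (3 + √2*(-3 - 14)))² = (0 + (3 + √2*(-17)))² = (0 + (3 - 17*√2))² = (3 - 17*√2)²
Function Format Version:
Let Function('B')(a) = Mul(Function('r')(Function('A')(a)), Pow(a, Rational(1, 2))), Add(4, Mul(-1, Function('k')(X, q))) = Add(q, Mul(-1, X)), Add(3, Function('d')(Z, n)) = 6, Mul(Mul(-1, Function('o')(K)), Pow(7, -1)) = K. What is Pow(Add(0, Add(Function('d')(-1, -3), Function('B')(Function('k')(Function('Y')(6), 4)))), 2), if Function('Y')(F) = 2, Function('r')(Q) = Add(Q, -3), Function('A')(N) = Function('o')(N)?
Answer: Add(587, Mul(-102, Pow(2, Rational(1, 2)))) ≈ 442.75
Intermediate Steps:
Function('o')(K) = Mul(-7, K)
Function('d')(Z, n) = 3 (Function('d')(Z, n) = Add(-3, 6) = 3)
Function('A')(N) = Mul(-7, N)
Function('r')(Q) = Add(-3, Q)
Function('k')(X, q) = Add(4, X, Mul(-1, q)) (Function('k')(X, q) = Add(4, Mul(-1, Add(q, Mul(-1, X)))) = Add(4, Add(X, Mul(-1, q))) = Add(4, X, Mul(-1, q)))
Function('B')(a) = Mul(Pow(a, Rational(1, 2)), Add(-3, Mul(-7, a))) (Function('B')(a) = Mul(Add(-3, Mul(-7, a)), Pow(a, Rational(1, 2))) = Mul(Pow(a, Rational(1, 2)), Add(-3, Mul(-7, a))))
Pow(Add(0, Add(Function('d')(-1, -3), Function('B')(Function('k')(Function('Y')(6), 4)))), 2) = Pow(Add(0, Add(3, Mul(Pow(Add(4, 2, Mul(-1, 4)), Rational(1, 2)), Add(-3, Mul(-7, Add(4, 2, Mul(-1, 4))))))), 2) = Pow(Add(0, Add(3, Mul(Pow(Add(4, 2, -4), Rational(1, 2)), Add(-3, Mul(-7, Add(4, 2, -4)))))), 2) = Pow(Add(0, Add(3, Mul(Pow(2, Rational(1, 2)), Add(-3, Mul(-7, 2))))), 2) = Pow(Add(0, Add(3, Mul(Pow(2, Rational(1, 2)), Add(-3, -14)))), 2) = Pow(Add(0, Add(3, Mul(Pow(2, Rational(1, 2)), -17))), 2) = Pow(Add(0, Add(3, Mul(-17, Pow(2, Rational(1, 2))))), 2) = Pow(Add(3, Mul(-17, Pow(2, Rational(1, 2)))), 2)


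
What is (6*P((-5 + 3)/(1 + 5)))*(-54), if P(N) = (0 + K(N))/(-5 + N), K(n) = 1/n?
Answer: -729/4 ≈ -182.25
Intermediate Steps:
P(N) = 1/(N*(-5 + N)) (P(N) = (0 + 1/N)/(-5 + N) = 1/(N*(-5 + N)))
(6*P((-5 + 3)/(1 + 5)))*(-54) = (6*(1/((((-5 + 3)/(1 + 5)))*(-5 + (-5 + 3)/(1 + 5)))))*(-54) = (6*(1/(((-2/6))*(-5 - 2/6))))*(-54) = (6*(1/(((-2*1/6))*(-5 - 2*1/6))))*(-54) = (6*(1/((-1/3)*(-5 - 1/3))))*(-54) = (6*(-3/(-16/3)))*(-54) = (6*(-3*(-3/16)))*(-54) = (6*(9/16))*(-54) = (27/8)*(-54) = -729/4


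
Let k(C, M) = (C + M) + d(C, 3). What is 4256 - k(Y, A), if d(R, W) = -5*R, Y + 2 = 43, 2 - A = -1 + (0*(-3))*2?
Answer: 4417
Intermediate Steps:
A = 3 (A = 2 - (-1 + (0*(-3))*2) = 2 - (-1 + 0*2) = 2 - (-1 + 0) = 2 - 1*(-1) = 2 + 1 = 3)
Y = 41 (Y = -2 + 43 = 41)
k(C, M) = M - 4*C (k(C, M) = (C + M) - 5*C = M - 4*C)
4256 - k(Y, A) = 4256 - (3 - 4*41) = 4256 - (3 - 164) = 4256 - 1*(-161) = 4256 + 161 = 4417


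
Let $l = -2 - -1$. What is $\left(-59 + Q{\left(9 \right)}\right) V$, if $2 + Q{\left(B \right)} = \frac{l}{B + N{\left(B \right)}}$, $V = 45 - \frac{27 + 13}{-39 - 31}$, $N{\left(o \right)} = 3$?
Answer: $- \frac{233827}{84} \approx -2783.7$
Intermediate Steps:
$l = -1$ ($l = -2 + 1 = -1$)
$V = \frac{319}{7}$ ($V = 45 - \frac{40}{-70} = 45 - 40 \left(- \frac{1}{70}\right) = 45 - - \frac{4}{7} = 45 + \frac{4}{7} = \frac{319}{7} \approx 45.571$)
$Q{\left(B \right)} = -2 - \frac{1}{3 + B}$ ($Q{\left(B \right)} = -2 - \frac{1}{B + 3} = -2 - \frac{1}{3 + B}$)
$\left(-59 + Q{\left(9 \right)}\right) V = \left(-59 + \frac{-7 - 18}{3 + 9}\right) \frac{319}{7} = \left(-59 + \frac{-7 - 18}{12}\right) \frac{319}{7} = \left(-59 + \frac{1}{12} \left(-25\right)\right) \frac{319}{7} = \left(-59 - \frac{25}{12}\right) \frac{319}{7} = \left(- \frac{733}{12}\right) \frac{319}{7} = - \frac{233827}{84}$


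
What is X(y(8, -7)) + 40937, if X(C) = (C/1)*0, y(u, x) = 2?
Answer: 40937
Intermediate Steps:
X(C) = 0 (X(C) = (C*1)*0 = C*0 = 0)
X(y(8, -7)) + 40937 = 0 + 40937 = 40937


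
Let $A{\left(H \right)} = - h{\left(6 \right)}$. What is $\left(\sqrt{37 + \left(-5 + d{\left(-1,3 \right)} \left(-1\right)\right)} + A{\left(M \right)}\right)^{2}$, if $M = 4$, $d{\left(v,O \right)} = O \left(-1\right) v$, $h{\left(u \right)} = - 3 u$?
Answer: $\left(18 + \sqrt{29}\right)^{2} \approx 546.87$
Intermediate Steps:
$d{\left(v,O \right)} = - O v$
$A{\left(H \right)} = 18$ ($A{\left(H \right)} = - \left(-3\right) 6 = \left(-1\right) \left(-18\right) = 18$)
$\left(\sqrt{37 + \left(-5 + d{\left(-1,3 \right)} \left(-1\right)\right)} + A{\left(M \right)}\right)^{2} = \left(\sqrt{37 - \left(5 - \left(-1\right) 3 \left(-1\right) \left(-1\right)\right)} + 18\right)^{2} = \left(\sqrt{37 + \left(-5 + 3 \left(-1\right)\right)} + 18\right)^{2} = \left(\sqrt{37 - 8} + 18\right)^{2} = \left(\sqrt{29} + 18\right)^{2} = \left(18 + \sqrt{29}\right)^{2}$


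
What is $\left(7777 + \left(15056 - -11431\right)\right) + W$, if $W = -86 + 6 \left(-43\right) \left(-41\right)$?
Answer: $44756$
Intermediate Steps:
$W = 10492$ ($W = -86 - -10578 = -86 + 10578 = 10492$)
$\left(7777 + \left(15056 - -11431\right)\right) + W = \left(7777 + \left(15056 - -11431\right)\right) + 10492 = \left(7777 + \left(15056 + 11431\right)\right) + 10492 = \left(7777 + 26487\right) + 10492 = 34264 + 10492 = 44756$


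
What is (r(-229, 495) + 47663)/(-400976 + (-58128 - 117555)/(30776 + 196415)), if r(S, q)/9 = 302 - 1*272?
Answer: -10889946203/91098314099 ≈ -0.11954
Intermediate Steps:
r(S, q) = 270 (r(S, q) = 9*(302 - 1*272) = 9*(302 - 272) = 9*30 = 270)
(r(-229, 495) + 47663)/(-400976 + (-58128 - 117555)/(30776 + 196415)) = (270 + 47663)/(-400976 + (-58128 - 117555)/(30776 + 196415)) = 47933/(-400976 - 175683/227191) = 47933/(-91098314099/227191) = 47933*(-227191/91098314099) = -10889946203/91098314099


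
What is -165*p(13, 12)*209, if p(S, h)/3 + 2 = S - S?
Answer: 206910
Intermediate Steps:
p(S, h) = -6 (p(S, h) = -6 + 3*(S - S) = -6 + 3*0 = -6 + 0 = -6)
-165*p(13, 12)*209 = -165*(-6)*209 = 990*209 = 206910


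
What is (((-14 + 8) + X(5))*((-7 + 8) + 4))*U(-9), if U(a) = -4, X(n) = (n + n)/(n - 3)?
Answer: 20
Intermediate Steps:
X(n) = 2*n/(-3 + n) (X(n) = (2*n)/(-3 + n) = 2*n/(-3 + n))
(((-14 + 8) + X(5))*((-7 + 8) + 4))*U(-9) = (((-14 + 8) + 2*5/(-3 + 5))*((-7 + 8) + 4))*(-4) = ((-6 + 2*5/2)*(1 + 4))*(-4) = ((-6 + 2*5*(½))*5)*(-4) = ((-6 + 5)*5)*(-4) = -1*5*(-4) = -5*(-4) = 20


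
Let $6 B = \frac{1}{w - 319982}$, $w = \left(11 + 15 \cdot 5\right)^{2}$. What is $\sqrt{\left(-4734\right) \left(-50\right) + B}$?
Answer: $\frac{\sqrt{208151628755229921}}{937758} \approx 486.52$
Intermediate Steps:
$w = 7396$ ($w = \left(11 + 75\right)^{2} = 86^{2} = 7396$)
$B = - \frac{1}{1875516}$ ($B = \frac{1}{6 \left(7396 - 319982\right)} = \frac{1}{6 \left(-312586\right)} = \frac{1}{6} \left(- \frac{1}{312586}\right) = - \frac{1}{1875516} \approx -5.3319 \cdot 10^{-7}$)
$\sqrt{\left(-4734\right) \left(-50\right) + B} = \sqrt{\left(-4734\right) \left(-50\right) - \frac{1}{1875516}} = \sqrt{236700 - \frac{1}{1875516}} = \sqrt{\frac{443934637199}{1875516}} = \frac{\sqrt{208151628755229921}}{937758}$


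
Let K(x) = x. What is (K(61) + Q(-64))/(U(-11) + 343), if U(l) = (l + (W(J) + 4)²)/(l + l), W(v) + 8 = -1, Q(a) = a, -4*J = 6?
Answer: -33/3766 ≈ -0.0087626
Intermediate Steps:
J = -3/2 (J = -¼*6 = -3/2 ≈ -1.5000)
W(v) = -9 (W(v) = -8 - 1 = -9)
U(l) = (25 + l)/(2*l) (U(l) = (l + (-9 + 4)²)/(l + l) = (l + (-5)²)/((2*l)) = (l + 25)*(1/(2*l)) = (25 + l)*(1/(2*l)) = (25 + l)/(2*l))
(K(61) + Q(-64))/(U(-11) + 343) = (61 - 64)/((½)*(25 - 11)/(-11) + 343) = -3/((½)*(-1/11)*14 + 343) = -3/(-7/11 + 343) = -3/3766/11 = -3*11/3766 = -33/3766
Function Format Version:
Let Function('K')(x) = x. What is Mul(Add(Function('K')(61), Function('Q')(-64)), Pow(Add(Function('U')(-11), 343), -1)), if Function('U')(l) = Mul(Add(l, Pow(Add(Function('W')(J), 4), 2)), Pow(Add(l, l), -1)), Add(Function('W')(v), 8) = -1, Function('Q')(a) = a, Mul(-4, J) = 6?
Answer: Rational(-33, 3766) ≈ -0.0087626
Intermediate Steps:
J = Rational(-3, 2) (J = Mul(Rational(-1, 4), 6) = Rational(-3, 2) ≈ -1.5000)
Function('W')(v) = -9 (Function('W')(v) = Add(-8, -1) = -9)
Function('U')(l) = Mul(Rational(1, 2), Pow(l, -1), Add(25, l)) (Function('U')(l) = Mul(Add(l, Pow(Add(-9, 4), 2)), Pow(Add(l, l), -1)) = Mul(Add(l, Pow(-5, 2)), Pow(Mul(2, l), -1)) = Mul(Add(l, 25), Mul(Rational(1, 2), Pow(l, -1))) = Mul(Add(25, l), Mul(Rational(1, 2), Pow(l, -1))) = Mul(Rational(1, 2), Pow(l, -1), Add(25, l)))
Mul(Add(Function('K')(61), Function('Q')(-64)), Pow(Add(Function('U')(-11), 343), -1)) = Mul(Add(61, -64), Pow(Add(Mul(Rational(1, 2), Pow(-11, -1), Add(25, -11)), 343), -1)) = Mul(-3, Pow(Add(Mul(Rational(1, 2), Rational(-1, 11), 14), 343), -1)) = Mul(-3, Pow(Add(Rational(-7, 11), 343), -1)) = Mul(-3, Pow(Rational(3766, 11), -1)) = Mul(-3, Rational(11, 3766)) = Rational(-33, 3766)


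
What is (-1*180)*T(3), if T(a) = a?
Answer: -540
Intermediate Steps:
(-1*180)*T(3) = -1*180*3 = -180*3 = -540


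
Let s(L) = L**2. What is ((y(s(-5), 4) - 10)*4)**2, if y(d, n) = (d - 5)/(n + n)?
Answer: 900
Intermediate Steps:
y(d, n) = (-5 + d)/(2*n) (y(d, n) = (-5 + d)/((2*n)) = (-5 + d)*(1/(2*n)) = (-5 + d)/(2*n))
((y(s(-5), 4) - 10)*4)**2 = (((1/2)*(-5 + (-5)**2)/4 - 10)*4)**2 = (((1/2)*(1/4)*(-5 + 25) - 10)*4)**2 = (((1/2)*(1/4)*20 - 10)*4)**2 = ((5/2 - 10)*4)**2 = (-15/2*4)**2 = (-30)**2 = 900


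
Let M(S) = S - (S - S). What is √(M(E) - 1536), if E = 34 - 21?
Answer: I*√1523 ≈ 39.026*I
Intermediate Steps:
E = 13
M(S) = S (M(S) = S - 1*0 = S + 0 = S)
√(M(E) - 1536) = √(13 - 1536) = √(-1523) = I*√1523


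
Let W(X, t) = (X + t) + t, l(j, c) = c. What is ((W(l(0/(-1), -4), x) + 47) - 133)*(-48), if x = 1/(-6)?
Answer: 4336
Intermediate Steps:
x = -⅙ ≈ -0.16667
W(X, t) = X + 2*t
((W(l(0/(-1), -4), x) + 47) - 133)*(-48) = (((-4 + 2*(-⅙)) + 47) - 133)*(-48) = (((-4 - ⅓) + 47) - 133)*(-48) = ((-13/3 + 47) - 133)*(-48) = (128/3 - 133)*(-48) = -271/3*(-48) = 4336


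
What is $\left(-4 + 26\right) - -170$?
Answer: $192$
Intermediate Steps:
$\left(-4 + 26\right) - -170 = 22 + 170 = 192$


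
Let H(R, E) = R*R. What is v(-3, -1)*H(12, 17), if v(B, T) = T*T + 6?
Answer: 1008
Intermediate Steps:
v(B, T) = 6 + T**2 (v(B, T) = T**2 + 6 = 6 + T**2)
H(R, E) = R**2
v(-3, -1)*H(12, 17) = (6 + (-1)**2)*12**2 = (6 + 1)*144 = 7*144 = 1008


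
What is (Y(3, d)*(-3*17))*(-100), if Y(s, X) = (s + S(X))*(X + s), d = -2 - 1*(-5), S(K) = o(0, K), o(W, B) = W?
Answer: 91800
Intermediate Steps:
S(K) = 0
d = 3 (d = -2 + 5 = 3)
Y(s, X) = s*(X + s) (Y(s, X) = (s + 0)*(X + s) = s*(X + s))
(Y(3, d)*(-3*17))*(-100) = ((3*(3 + 3))*(-3*17))*(-100) = ((3*6)*(-51))*(-100) = (18*(-51))*(-100) = -918*(-100) = 91800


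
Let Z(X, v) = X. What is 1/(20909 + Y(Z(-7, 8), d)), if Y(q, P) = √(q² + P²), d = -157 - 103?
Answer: 20909/437118632 - √67649/437118632 ≈ 4.7239e-5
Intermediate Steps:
d = -260
Y(q, P) = √(P² + q²)
1/(20909 + Y(Z(-7, 8), d)) = 1/(20909 + √((-260)² + (-7)²)) = 1/(20909 + √(67600 + 49)) = 1/(20909 + √67649)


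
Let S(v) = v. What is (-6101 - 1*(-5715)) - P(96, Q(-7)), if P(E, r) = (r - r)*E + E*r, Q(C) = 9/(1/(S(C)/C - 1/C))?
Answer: -9614/7 ≈ -1373.4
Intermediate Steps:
Q(C) = 9 - 9/C (Q(C) = 9/(1/(C/C - 1/C)) = 9/(1/(1 - 1/C)) = 9*(1 - 1/C) = 9 - 9/C)
P(E, r) = E*r (P(E, r) = 0*E + E*r = 0 + E*r = E*r)
(-6101 - 1*(-5715)) - P(96, Q(-7)) = (-6101 - 1*(-5715)) - 96*(9 - 9/(-7)) = (-6101 + 5715) - 96*(9 - 9*(-⅐)) = -386 - 96*(9 + 9/7) = -386 - 96*72/7 = -386 - 1*6912/7 = -386 - 6912/7 = -9614/7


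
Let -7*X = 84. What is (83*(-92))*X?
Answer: 91632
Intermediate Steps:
X = -12 (X = -⅐*84 = -12)
(83*(-92))*X = (83*(-92))*(-12) = -7636*(-12) = 91632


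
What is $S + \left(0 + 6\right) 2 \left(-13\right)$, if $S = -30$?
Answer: $-186$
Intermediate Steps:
$S + \left(0 + 6\right) 2 \left(-13\right) = -30 + \left(0 + 6\right) 2 \left(-13\right) = -30 + 6 \cdot 2 \left(-13\right) = -30 + 12 \left(-13\right) = -30 - 156 = -186$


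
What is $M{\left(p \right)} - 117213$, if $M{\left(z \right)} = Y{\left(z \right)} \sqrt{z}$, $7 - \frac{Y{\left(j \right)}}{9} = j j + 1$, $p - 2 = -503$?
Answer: $-117213 - 2258955 i \sqrt{501} \approx -1.1721 \cdot 10^{5} - 5.0562 \cdot 10^{7} i$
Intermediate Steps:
$p = -501$ ($p = 2 - 503 = -501$)
$Y{\left(j \right)} = 54 - 9 j^{2}$ ($Y{\left(j \right)} = 63 - 9 \left(j j + 1\right) = 63 - 9 \left(j^{2} + 1\right) = 63 - 9 \left(1 + j^{2}\right) = 63 - \left(9 + 9 j^{2}\right) = 54 - 9 j^{2}$)
$M{\left(z \right)} = \sqrt{z} \left(54 - 9 z^{2}\right)$ ($M{\left(z \right)} = \left(54 - 9 z^{2}\right) \sqrt{z} = \sqrt{z} \left(54 - 9 z^{2}\right)$)
$M{\left(p \right)} - 117213 = 9 \sqrt{-501} \left(6 - \left(-501\right)^{2}\right) - 117213 = 9 i \sqrt{501} \left(6 - 251001\right) - 117213 = 9 i \sqrt{501} \left(-250995\right) - 117213 = - 2258955 i \sqrt{501} - 117213 = -117213 - 2258955 i \sqrt{501}$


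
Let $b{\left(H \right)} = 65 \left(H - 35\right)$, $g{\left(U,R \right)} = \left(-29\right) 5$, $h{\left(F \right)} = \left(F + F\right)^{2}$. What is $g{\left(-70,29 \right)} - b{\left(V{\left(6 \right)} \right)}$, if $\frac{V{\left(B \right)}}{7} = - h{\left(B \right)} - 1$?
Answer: $68105$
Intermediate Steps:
$h{\left(F \right)} = 4 F^{2}$ ($h{\left(F \right)} = \left(2 F\right)^{2} = 4 F^{2}$)
$V{\left(B \right)} = -7 - 28 B^{2}$ ($V{\left(B \right)} = 7 \left(- 4 B^{2} - 1\right) = 7 \left(-1 - 4 B^{2}\right) = -7 - 28 B^{2}$)
$g{\left(U,R \right)} = -145$
$b{\left(H \right)} = -2275 + 65 H$ ($b{\left(H \right)} = 65 \left(-35 + H\right) = -2275 + 65 H$)
$g{\left(-70,29 \right)} - b{\left(V{\left(6 \right)} \right)} = -145 - \left(-2275 + 65 \left(-7 - 28 \cdot 6^{2}\right)\right) = -145 - \left(-2275 + 65 \left(-7 - 1008\right)\right) = -145 - \left(-2275 + 65 \left(-1015\right)\right) = -145 - \left(-2275 - 65975\right) = -145 - -68250 = -145 + 68250 = 68105$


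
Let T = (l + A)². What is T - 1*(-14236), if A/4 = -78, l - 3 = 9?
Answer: 104236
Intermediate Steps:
l = 12 (l = 3 + 9 = 12)
A = -312 (A = 4*(-78) = -312)
T = 90000 (T = (12 - 312)² = (-300)² = 90000)
T - 1*(-14236) = 90000 - 1*(-14236) = 90000 + 14236 = 104236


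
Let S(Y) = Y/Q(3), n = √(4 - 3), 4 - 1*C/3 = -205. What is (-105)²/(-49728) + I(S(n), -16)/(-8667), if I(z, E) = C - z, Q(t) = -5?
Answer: -30176923/102617280 ≈ -0.29407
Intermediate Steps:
C = 627 (C = 12 - 3*(-205) = 12 + 615 = 627)
n = 1 (n = √1 = 1)
S(Y) = -Y/5 (S(Y) = Y/(-5) = Y*(-⅕) = -Y/5)
I(z, E) = 627 - z
(-105)²/(-49728) + I(S(n), -16)/(-8667) = (-105)²/(-49728) + (627 - (-1)/5)/(-8667) = 11025*(-1/49728) + (627 - 1*(-⅕))*(-1/8667) = -525/2368 + (627 + ⅕)*(-1/8667) = -525/2368 + (3136/5)*(-1/8667) = -525/2368 - 3136/43335 = -30176923/102617280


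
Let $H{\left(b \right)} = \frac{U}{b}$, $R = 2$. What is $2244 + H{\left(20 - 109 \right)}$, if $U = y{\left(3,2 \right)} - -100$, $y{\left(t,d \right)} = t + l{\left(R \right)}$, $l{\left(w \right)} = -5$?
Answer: $\frac{199618}{89} \approx 2242.9$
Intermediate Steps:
$y{\left(t,d \right)} = -5 + t$ ($y{\left(t,d \right)} = t - 5 = -5 + t$)
$U = 98$ ($U = \left(-5 + 3\right) - -100 = -2 + 100 = 98$)
$H{\left(b \right)} = \frac{98}{b}$
$2244 + H{\left(20 - 109 \right)} = 2244 + \frac{98}{20 - 109} = 2244 + \frac{98}{-89} = 2244 + 98 \left(- \frac{1}{89}\right) = 2244 - \frac{98}{89} = \frac{199618}{89}$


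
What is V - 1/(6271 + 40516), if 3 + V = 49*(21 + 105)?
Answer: 288722576/46787 ≈ 6171.0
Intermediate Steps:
V = 6171 (V = -3 + 49*(21 + 105) = -3 + 49*126 = -3 + 6174 = 6171)
V - 1/(6271 + 40516) = 6171 - 1/(6271 + 40516) = 6171 - 1/46787 = 288722576/46787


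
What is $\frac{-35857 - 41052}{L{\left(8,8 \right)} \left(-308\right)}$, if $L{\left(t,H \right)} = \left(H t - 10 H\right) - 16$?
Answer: $- \frac{10987}{1408} \approx -7.8033$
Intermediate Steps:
$L{\left(t,H \right)} = -16 - 10 H + H t$ ($L{\left(t,H \right)} = \left(- 10 H + H t\right) - 16 = -16 - 10 H + H t$)
$\frac{-35857 - 41052}{L{\left(8,8 \right)} \left(-308\right)} = \frac{-35857 - 41052}{\left(-16 - 80 + 8 \cdot 8\right) \left(-308\right)} = - \frac{76909}{\left(-16 - 80 + 64\right) \left(-308\right)} = - \frac{76909}{\left(-32\right) \left(-308\right)} = - \frac{76909}{9856} = \left(-76909\right) \frac{1}{9856} = - \frac{10987}{1408}$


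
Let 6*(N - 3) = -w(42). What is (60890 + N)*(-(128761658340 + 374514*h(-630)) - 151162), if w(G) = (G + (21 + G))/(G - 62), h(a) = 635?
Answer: -15710574188228423/2 ≈ -7.8553e+15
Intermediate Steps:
w(G) = (21 + 2*G)/(-62 + G)
N = 31/8 (N = 3 + (-(21 + 2*42)/(-62 + 42))/6 = 3 + (-(21 + 84)/(-20))/6 = 3 + (-(-1)*105/20)/6 = 3 + (-1*(-21/4))/6 = 3 + (1/6)*(21/4) = 3 + 7/8 = 31/8 ≈ 3.8750)
(60890 + N)*(-(128761658340 + 374514*h(-630)) - 151162) = (60890 + 31/8)*(-374514/(1/(343810 + 635)) - 151162) = 487151*(-374514/(1/344445) - 151162)/8 = 487151*(-374514/1/344445 - 151162)/8 = 487151*(-374514*344445 - 151162)/8 = 487151*(-128999474730 - 151162)/8 = (487151/8)*(-128999625892) = -15710574188228423/2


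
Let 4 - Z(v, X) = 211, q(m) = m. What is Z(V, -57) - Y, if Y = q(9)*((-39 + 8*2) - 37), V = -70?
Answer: 333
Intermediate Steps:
Z(v, X) = -207 (Z(v, X) = 4 - 1*211 = 4 - 211 = -207)
Y = -540 (Y = 9*((-39 + 8*2) - 37) = 9*((-39 + 16) - 37) = 9*(-23 - 37) = 9*(-60) = -540)
Z(V, -57) - Y = -207 - 1*(-540) = -207 + 540 = 333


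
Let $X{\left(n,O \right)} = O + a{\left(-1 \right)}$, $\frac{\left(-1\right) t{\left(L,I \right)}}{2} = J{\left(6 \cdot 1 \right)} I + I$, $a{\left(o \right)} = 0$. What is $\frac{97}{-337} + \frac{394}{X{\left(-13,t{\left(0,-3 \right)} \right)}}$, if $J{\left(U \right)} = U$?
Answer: $\frac{64352}{7077} \approx 9.0931$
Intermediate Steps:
$t{\left(L,I \right)} = - 14 I$ ($t{\left(L,I \right)} = - 2 \left(6 \cdot 1 I + I\right) = - 2 \left(6 I + I\right) = - 2 \cdot 7 I = - 14 I$)
$X{\left(n,O \right)} = O$ ($X{\left(n,O \right)} = O + 0 = O$)
$\frac{97}{-337} + \frac{394}{X{\left(-13,t{\left(0,-3 \right)} \right)}} = \frac{97}{-337} + \frac{394}{\left(-14\right) \left(-3\right)} = 97 \left(- \frac{1}{337}\right) + \frac{394}{42} = - \frac{97}{337} + 394 \cdot \frac{1}{42} = - \frac{97}{337} + \frac{197}{21} = \frac{64352}{7077}$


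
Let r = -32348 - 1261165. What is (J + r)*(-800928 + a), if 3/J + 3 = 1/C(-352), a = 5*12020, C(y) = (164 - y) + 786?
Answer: 340186343372508/355 ≈ 9.5827e+11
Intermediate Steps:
C(y) = 950 - y
r = -1293513
a = 60100
J = -3906/3905 (J = 3/(-3 + 1/(950 - 1*(-352))) = 3/(-3 + 1/(950 + 352)) = 3/(-3 + 1/1302) = 3/(-3905/1302) = 3*(-1302/3905) = -3906/3905 ≈ -1.0003)
(J + r)*(-800928 + a) = (-3906/3905 - 1293513)*(-800928 + 60100) = -5051172171/3905*(-740828) = 340186343372508/355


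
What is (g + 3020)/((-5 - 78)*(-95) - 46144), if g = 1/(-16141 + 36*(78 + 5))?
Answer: -3055543/38709279 ≈ -0.078936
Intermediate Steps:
g = -1/13153 (g = 1/(-16141 + 36*83) = 1/(-16141 + 2988) = 1/(-13153) = -1/13153 ≈ -7.6028e-5)
(g + 3020)/((-5 - 78)*(-95) - 46144) = (-1/13153 + 3020)/((-5 - 78)*(-95) - 46144) = 39722059/(13153*(-83*(-95) - 46144)) = 39722059/(13153*(7885 - 46144)) = (39722059/13153)/(-38259) = (39722059/13153)*(-1/38259) = -3055543/38709279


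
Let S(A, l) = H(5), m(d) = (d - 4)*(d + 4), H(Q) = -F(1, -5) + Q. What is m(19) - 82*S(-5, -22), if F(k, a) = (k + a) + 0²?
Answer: -393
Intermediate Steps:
F(k, a) = a + k (F(k, a) = (a + k) + 0 = a + k)
H(Q) = 4 + Q (H(Q) = -(-5 + 1) + Q = -1*(-4) + Q = 4 + Q)
m(d) = (-4 + d)*(4 + d)
S(A, l) = 9 (S(A, l) = 4 + 5 = 9)
m(19) - 82*S(-5, -22) = (-16 + 19²) - 82*9 = (-16 + 361) - 738 = 345 - 738 = -393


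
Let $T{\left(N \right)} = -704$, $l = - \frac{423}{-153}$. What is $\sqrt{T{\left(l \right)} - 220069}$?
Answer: $i \sqrt{220773} \approx 469.86 i$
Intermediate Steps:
$l = \frac{47}{17}$ ($l = \left(-423\right) \left(- \frac{1}{153}\right) = \frac{47}{17} \approx 2.7647$)
$\sqrt{T{\left(l \right)} - 220069} = \sqrt{-704 - 220069} = \sqrt{-220773} = i \sqrt{220773}$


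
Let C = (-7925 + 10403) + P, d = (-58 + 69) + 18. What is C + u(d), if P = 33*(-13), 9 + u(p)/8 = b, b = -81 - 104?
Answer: 497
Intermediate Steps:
b = -185
d = 29 (d = 11 + 18 = 29)
u(p) = -1552 (u(p) = -72 + 8*(-185) = -72 - 1480 = -1552)
P = -429
C = 2049 (C = (-7925 + 10403) - 429 = 2478 - 429 = 2049)
C + u(d) = 2049 - 1552 = 497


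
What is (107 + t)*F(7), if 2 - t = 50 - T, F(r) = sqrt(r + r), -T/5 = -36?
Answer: 239*sqrt(14) ≈ 894.26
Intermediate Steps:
T = 180 (T = -5*(-36) = 180)
F(r) = sqrt(2)*sqrt(r) (F(r) = sqrt(2*r) = sqrt(2)*sqrt(r))
t = 132 (t = 2 - (50 - 1*180) = 2 - (50 - 180) = 2 - 1*(-130) = 2 + 130 = 132)
(107 + t)*F(7) = (107 + 132)*(sqrt(2)*sqrt(7)) = 239*sqrt(14)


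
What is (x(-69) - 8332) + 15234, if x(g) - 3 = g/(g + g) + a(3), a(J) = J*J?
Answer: 13829/2 ≈ 6914.5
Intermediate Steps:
a(J) = J²
x(g) = 25/2 (x(g) = 3 + (g/(g + g) + 3²) = 3 + (g/((2*g)) + 9) = 3 + (g*(1/(2*g)) + 9) = 3 + (½ + 9) = 3 + 19/2 = 25/2)
(x(-69) - 8332) + 15234 = (25/2 - 8332) + 15234 = -16639/2 + 15234 = 13829/2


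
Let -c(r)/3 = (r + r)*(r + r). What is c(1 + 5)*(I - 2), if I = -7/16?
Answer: 1053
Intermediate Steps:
I = -7/16 (I = -7*1/16 = -7/16 ≈ -0.43750)
c(r) = -12*r² (c(r) = -3*(r + r)*(r + r) = -3*2*r*2*r = -12*r²)
c(1 + 5)*(I - 2) = (-12*(1 + 5)²)*(-7/16 - 2) = -12*6²*(-39/16) = -12*36*(-39/16) = -432*(-39/16) = 1053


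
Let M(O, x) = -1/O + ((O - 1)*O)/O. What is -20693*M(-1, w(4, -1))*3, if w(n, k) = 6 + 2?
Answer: 62079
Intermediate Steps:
w(n, k) = 8
M(O, x) = -1 + O - 1/O (M(O, x) = -1/O + ((-1 + O)*O)/O = -1/O + (O*(-1 + O))/O = -1/O + (-1 + O) = -1 + O - 1/O)
-20693*M(-1, w(4, -1))*3 = -20693*(-1 - 1 - 1/(-1))*3 = -20693*(-1 - 1 - 1*(-1))*3 = -20693*(-1 - 1 + 1)*3 = -20693*(-1*3) = -(-62079) = -20693*(-3) = 62079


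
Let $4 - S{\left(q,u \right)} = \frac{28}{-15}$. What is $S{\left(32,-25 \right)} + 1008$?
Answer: $\frac{15208}{15} \approx 1013.9$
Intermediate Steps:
$S{\left(q,u \right)} = \frac{88}{15}$ ($S{\left(q,u \right)} = 4 - \frac{28}{-15} = 4 - 28 \left(- \frac{1}{15}\right) = 4 - - \frac{28}{15} = 4 + \frac{28}{15} = \frac{88}{15}$)
$S{\left(32,-25 \right)} + 1008 = \frac{88}{15} + 1008 = \frac{15208}{15}$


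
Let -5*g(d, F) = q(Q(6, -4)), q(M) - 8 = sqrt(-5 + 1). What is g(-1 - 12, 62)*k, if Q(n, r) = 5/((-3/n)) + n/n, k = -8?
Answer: 64/5 + 16*I/5 ≈ 12.8 + 3.2*I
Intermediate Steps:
Q(n, r) = 1 - 5*n/3 (Q(n, r) = 5*(-n/3) + 1 = -5*n/3 + 1 = 1 - 5*n/3)
q(M) = 8 + 2*I (q(M) = 8 + sqrt(-5 + 1) = 8 + sqrt(-4) = 8 + 2*I)
g(d, F) = -8/5 - 2*I/5 (g(d, F) = -(8 + 2*I)/5 = -8/5 - 2*I/5)
g(-1 - 12, 62)*k = (-8/5 - 2*I/5)*(-8) = 64/5 + 16*I/5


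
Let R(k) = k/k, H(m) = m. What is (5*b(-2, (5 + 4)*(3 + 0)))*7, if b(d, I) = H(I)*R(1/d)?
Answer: 945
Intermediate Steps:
R(k) = 1
b(d, I) = I (b(d, I) = I*1 = I)
(5*b(-2, (5 + 4)*(3 + 0)))*7 = (5*((5 + 4)*(3 + 0)))*7 = (5*(9*3))*7 = (5*27)*7 = 135*7 = 945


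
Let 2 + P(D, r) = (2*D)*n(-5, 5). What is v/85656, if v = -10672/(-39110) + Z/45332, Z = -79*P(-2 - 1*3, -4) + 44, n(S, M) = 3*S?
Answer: 63013/338978748315 ≈ 1.8589e-7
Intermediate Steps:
P(D, r) = -2 - 30*D (P(D, r) = -2 + (2*D)*(3*(-5)) = -2 + (2*D)*(-15) = -2 - 30*D)
Z = -11648 (Z = -79*(-2 - 30*(-2 - 1*3)) + 44 = -79*(-2 - 30*(-2 - 3)) + 44 = -79*(-2 - 30*(-5)) + 44 = -79*(-2 + 150) + 44 = -79*148 + 44 = -11692 + 44 = -11648)
v = 504104/31659545 (v = -10672/(-39110) - 11648/45332 = -10672*(-1/39110) - 11648*1/45332 = 5336/19555 - 416/1619 = 504104/31659545 ≈ 0.015923)
v/85656 = (504104/31659545)/85656 = (504104/31659545)*(1/85656) = 63013/338978748315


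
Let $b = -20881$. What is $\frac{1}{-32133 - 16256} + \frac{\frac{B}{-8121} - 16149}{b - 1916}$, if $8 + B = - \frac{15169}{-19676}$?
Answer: $\frac{41620247397905191}{58755620357244756} \approx 0.70836$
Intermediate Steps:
$B = - \frac{142239}{19676}$ ($B = -8 - \frac{15169}{-19676} = -8 - - \frac{15169}{19676} = -8 + \frac{15169}{19676} = - \frac{142239}{19676} \approx -7.2291$)
$\frac{1}{-32133 - 16256} + \frac{\frac{B}{-8121} - 16149}{b - 1916} = \frac{1}{-32133 - 16256} + \frac{- \frac{142239}{19676 \left(-8121\right)} - 16149}{-20881 - 1916} = \frac{1}{-48389} + \frac{\left(- \frac{142239}{19676}\right) \left(- \frac{1}{8121}\right) - 16149}{-22797} = - \frac{1}{48389} + \left(\frac{47413}{53262932} - 16149\right) \left(- \frac{1}{22797}\right) = - \frac{1}{48389} - - \frac{860143041455}{1214235060804} = - \frac{1}{48389} + \frac{860143041455}{1214235060804} = \frac{41620247397905191}{58755620357244756}$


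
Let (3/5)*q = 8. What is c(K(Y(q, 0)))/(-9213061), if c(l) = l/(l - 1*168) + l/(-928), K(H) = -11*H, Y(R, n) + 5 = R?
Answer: -89075/1816427005536 ≈ -4.9039e-8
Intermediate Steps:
q = 40/3 (q = (5/3)*8 = 40/3 ≈ 13.333)
Y(R, n) = -5 + R
c(l) = -l/928 + l/(-168 + l) (c(l) = l/(l - 168) + l*(-1/928) = l/(-168 + l) - l/928 = -l/928 + l/(-168 + l))
c(K(Y(q, 0)))/(-9213061) = ((-11*(-5 + 40/3))*(1096 - (-11)*(-5 + 40/3))/(928*(-168 - 11*(-5 + 40/3))))/(-9213061) = ((-11*25/3)*(1096 - (-11)*25/3)/(928*(-168 - 11*25/3)))*(-1/9213061) = ((1/928)*(-275/3)*(1096 - 1*(-275/3))/(-168 - 275/3))*(-1/9213061) = ((1/928)*(-275/3)*(1096 + 275/3)/(-779/3))*(-1/9213061) = ((1/928)*(-275/3)*(-3/779)*(3563/3))*(-1/9213061) = (979825/2168736)*(-1/9213061) = -89075/1816427005536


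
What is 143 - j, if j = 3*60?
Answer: -37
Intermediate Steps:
j = 180
143 - j = 143 - 1*180 = 143 - 180 = -37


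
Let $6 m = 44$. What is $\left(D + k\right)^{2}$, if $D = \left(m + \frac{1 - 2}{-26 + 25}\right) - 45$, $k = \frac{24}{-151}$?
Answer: $\frac{278289124}{205209} \approx 1356.1$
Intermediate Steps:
$m = \frac{22}{3}$ ($m = \frac{1}{6} \cdot 44 = \frac{22}{3} \approx 7.3333$)
$k = - \frac{24}{151}$ ($k = 24 \left(- \frac{1}{151}\right) = - \frac{24}{151} \approx -0.15894$)
$D = - \frac{110}{3}$ ($D = \left(\frac{22}{3} + \frac{1 - 2}{-26 + 25}\right) - 45 = \left(\frac{22}{3} - \frac{1}{-1}\right) - 45 = \left(\frac{22}{3} - -1\right) - 45 = \left(\frac{22}{3} + 1\right) - 45 = \frac{25}{3} - 45 = - \frac{110}{3} \approx -36.667$)
$\left(D + k\right)^{2} = \left(- \frac{110}{3} - \frac{24}{151}\right)^{2} = \left(- \frac{16682}{453}\right)^{2} = \frac{278289124}{205209}$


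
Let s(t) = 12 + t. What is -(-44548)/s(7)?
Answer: 44548/19 ≈ 2344.6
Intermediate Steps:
-(-44548)/s(7) = -(-44548)/(12 + 7) = -(-44548)/19 = -37*(-1204/19) = 44548/19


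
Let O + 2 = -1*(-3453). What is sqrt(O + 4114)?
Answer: sqrt(7565) ≈ 86.977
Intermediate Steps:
O = 3451 (O = -2 - 1*(-3453) = -2 + 3453 = 3451)
sqrt(O + 4114) = sqrt(3451 + 4114) = sqrt(7565)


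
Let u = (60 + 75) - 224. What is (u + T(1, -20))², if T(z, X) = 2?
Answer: 7569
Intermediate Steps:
u = -89 (u = 135 - 224 = -89)
(u + T(1, -20))² = (-89 + 2)² = (-87)² = 7569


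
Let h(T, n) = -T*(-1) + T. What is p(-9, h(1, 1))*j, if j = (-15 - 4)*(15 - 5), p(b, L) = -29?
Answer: 5510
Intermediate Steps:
h(T, n) = 2*T (h(T, n) = T + T = 2*T)
j = -190 (j = -19*10 = -190)
p(-9, h(1, 1))*j = -29*(-190) = 5510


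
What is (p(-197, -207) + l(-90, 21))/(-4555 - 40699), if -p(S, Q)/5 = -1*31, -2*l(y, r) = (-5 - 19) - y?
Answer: -61/22627 ≈ -0.0026959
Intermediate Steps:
l(y, r) = 12 + y/2 (l(y, r) = -((-5 - 19) - y)/2 = -(-24 - y)/2 = 12 + y/2)
p(S, Q) = 155 (p(S, Q) = -(-5)*31 = -5*(-31) = 155)
(p(-197, -207) + l(-90, 21))/(-4555 - 40699) = (155 + (12 + (½)*(-90)))/(-4555 - 40699) = (155 + (12 - 45))/(-45254) = (155 - 33)*(-1/45254) = 122*(-1/45254) = -61/22627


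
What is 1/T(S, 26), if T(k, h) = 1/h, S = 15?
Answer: 26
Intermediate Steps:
T(k, h) = 1/h
1/T(S, 26) = 1/(1/26) = 26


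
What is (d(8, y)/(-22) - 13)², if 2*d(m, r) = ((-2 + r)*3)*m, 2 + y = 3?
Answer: 18769/121 ≈ 155.12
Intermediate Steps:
y = 1 (y = -2 + 3 = 1)
d(m, r) = m*(-6 + 3*r)/2 (d(m, r) = (((-2 + r)*3)*m)/2 = ((-6 + 3*r)*m)/2 = (m*(-6 + 3*r))/2 = m*(-6 + 3*r)/2)
(d(8, y)/(-22) - 13)² = (((3/2)*8*(-2 + 1))/(-22) - 13)² = (((3/2)*8*(-1))*(-1/22) - 13)² = (-12*(-1/22) - 13)² = (6/11 - 13)² = (-137/11)² = 18769/121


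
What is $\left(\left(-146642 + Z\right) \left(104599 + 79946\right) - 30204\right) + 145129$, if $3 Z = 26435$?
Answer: $-25435783940$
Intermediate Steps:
$Z = \frac{26435}{3}$ ($Z = \frac{1}{3} \cdot 26435 = \frac{26435}{3} \approx 8811.7$)
$\left(\left(-146642 + Z\right) \left(104599 + 79946\right) - 30204\right) + 145129 = \left(\left(-146642 + \frac{26435}{3}\right) \left(104599 + 79946\right) - 30204\right) + 145129 = \left(\left(- \frac{413491}{3}\right) 184545 - 30204\right) + 145129 = \left(-25435898865 - 30204\right) + 145129 = -25435929069 + 145129 = -25435783940$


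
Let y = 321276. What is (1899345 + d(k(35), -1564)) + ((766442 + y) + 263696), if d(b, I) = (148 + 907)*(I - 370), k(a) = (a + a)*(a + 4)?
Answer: 1210389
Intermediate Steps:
k(a) = 2*a*(4 + a) (k(a) = (2*a)*(4 + a) = 2*a*(4 + a))
d(b, I) = -390350 + 1055*I (d(b, I) = 1055*(-370 + I) = -390350 + 1055*I)
(1899345 + d(k(35), -1564)) + ((766442 + y) + 263696) = (1899345 + (-390350 + 1055*(-1564))) + ((766442 + 321276) + 263696) = (1899345 + (-390350 - 1650020)) + (1087718 + 263696) = (1899345 - 2040370) + 1351414 = -141025 + 1351414 = 1210389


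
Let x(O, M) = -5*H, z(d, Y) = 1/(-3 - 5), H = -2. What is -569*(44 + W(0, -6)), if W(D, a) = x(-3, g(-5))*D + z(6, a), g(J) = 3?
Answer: -199719/8 ≈ -24965.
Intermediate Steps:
z(d, Y) = -⅛ (z(d, Y) = 1/(-8) = -⅛)
x(O, M) = 10 (x(O, M) = -5*(-2) = 10)
W(D, a) = -⅛ + 10*D (W(D, a) = 10*D - ⅛ = -⅛ + 10*D)
-569*(44 + W(0, -6)) = -569*(44 + (-⅛ + 10*0)) = -569*(44 + (-⅛ + 0)) = -569*(44 - ⅛) = -569*351/8 = -199719/8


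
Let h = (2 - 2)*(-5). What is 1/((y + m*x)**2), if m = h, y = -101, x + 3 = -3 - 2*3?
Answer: 1/10201 ≈ 9.8030e-5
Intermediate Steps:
x = -12 (x = -3 + (-3 - 2*3) = -3 + (-3 - 6) = -3 - 9 = -12)
h = 0 (h = 0*(-5) = 0)
m = 0
1/((y + m*x)**2) = 1/((-101 + 0*(-12))**2) = 1/((-101 + 0)**2) = 1/((-101)**2) = 1/10201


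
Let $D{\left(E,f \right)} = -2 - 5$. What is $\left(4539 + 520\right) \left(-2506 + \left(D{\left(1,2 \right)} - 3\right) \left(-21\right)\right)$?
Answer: $-11615464$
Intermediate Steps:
$D{\left(E,f \right)} = -7$ ($D{\left(E,f \right)} = -2 - 5 = -7$)
$\left(4539 + 520\right) \left(-2506 + \left(D{\left(1,2 \right)} - 3\right) \left(-21\right)\right) = \left(4539 + 520\right) \left(-2506 + \left(-7 - 3\right) \left(-21\right)\right) = 5059 \left(-2506 - -210\right) = 5059 \left(-2506 + 210\right) = 5059 \left(-2296\right) = -11615464$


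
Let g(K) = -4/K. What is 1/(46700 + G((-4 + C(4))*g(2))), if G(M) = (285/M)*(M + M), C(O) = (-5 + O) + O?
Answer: 1/47270 ≈ 2.1155e-5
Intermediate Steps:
C(O) = -5 + 2*O
G(M) = 570 (G(M) = (285/M)*(2*M) = 570)
1/(46700 + G((-4 + C(4))*g(2))) = 1/(46700 + 570) = 1/47270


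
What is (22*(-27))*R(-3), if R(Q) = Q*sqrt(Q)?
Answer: 1782*I*sqrt(3) ≈ 3086.5*I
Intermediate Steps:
R(Q) = Q**(3/2)
(22*(-27))*R(-3) = (22*(-27))*(-3)**(3/2) = -(-1782)*I*sqrt(3) = 1782*I*sqrt(3)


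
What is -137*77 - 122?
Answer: -10671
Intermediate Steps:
-137*77 - 122 = -10549 - 122 = -10671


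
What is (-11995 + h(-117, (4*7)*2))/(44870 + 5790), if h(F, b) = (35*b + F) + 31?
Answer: -10121/50660 ≈ -0.19978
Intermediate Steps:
h(F, b) = 31 + F + 35*b (h(F, b) = (F + 35*b) + 31 = 31 + F + 35*b)
(-11995 + h(-117, (4*7)*2))/(44870 + 5790) = (-11995 + (31 - 117 + 35*((4*7)*2)))/(44870 + 5790) = (-11995 + (31 - 117 + 35*(28*2)))/50660 = (-11995 + (31 - 117 + 35*56))*(1/50660) = (-11995 + (31 - 117 + 1960))*(1/50660) = (-11995 + 1874)*(1/50660) = -10121*1/50660 = -10121/50660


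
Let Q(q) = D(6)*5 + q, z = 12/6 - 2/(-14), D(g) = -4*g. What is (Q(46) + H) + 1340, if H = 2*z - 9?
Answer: 8829/7 ≈ 1261.3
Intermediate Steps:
z = 15/7 (z = 12*(1/6) - 2*(-1/14) = 2 + 1/7 = 15/7 ≈ 2.1429)
H = -33/7 (H = 2*(15/7) - 9 = 30/7 - 9 = -33/7 ≈ -4.7143)
Q(q) = -120 + q (Q(q) = -4*6*5 + q = -24*5 + q = -120 + q)
(Q(46) + H) + 1340 = ((-120 + 46) - 33/7) + 1340 = (-74 - 33/7) + 1340 = -551/7 + 1340 = 8829/7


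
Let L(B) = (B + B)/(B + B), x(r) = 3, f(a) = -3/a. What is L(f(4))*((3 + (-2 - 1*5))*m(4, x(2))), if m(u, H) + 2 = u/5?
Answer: 24/5 ≈ 4.8000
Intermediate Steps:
L(B) = 1 (L(B) = (2*B)/((2*B)) = (2*B)*(1/(2*B)) = 1)
m(u, H) = -2 + u/5
L(f(4))*((3 + (-2 - 1*5))*m(4, x(2))) = 1*((3 + (-2 - 1*5))*(-2 + (1/5)*4)) = 1*((3 + (-2 - 5))*(-2 + 4/5)) = 1*((3 - 7)*(-6/5)) = 1*(-4*(-6/5)) = 1*(24/5) = 24/5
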